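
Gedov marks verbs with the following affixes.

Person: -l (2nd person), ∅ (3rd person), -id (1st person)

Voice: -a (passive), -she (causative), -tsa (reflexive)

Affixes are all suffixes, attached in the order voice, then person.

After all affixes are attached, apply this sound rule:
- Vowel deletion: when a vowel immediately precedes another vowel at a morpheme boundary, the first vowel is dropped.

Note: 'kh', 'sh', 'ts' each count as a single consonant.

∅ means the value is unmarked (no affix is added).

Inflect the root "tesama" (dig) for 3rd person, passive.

tesama

Attach voice passive -a → tesamaa.
person = 3rd person: zero marking, form stays tesamaa.
Apply vowel deletion: tesamaa → tesama.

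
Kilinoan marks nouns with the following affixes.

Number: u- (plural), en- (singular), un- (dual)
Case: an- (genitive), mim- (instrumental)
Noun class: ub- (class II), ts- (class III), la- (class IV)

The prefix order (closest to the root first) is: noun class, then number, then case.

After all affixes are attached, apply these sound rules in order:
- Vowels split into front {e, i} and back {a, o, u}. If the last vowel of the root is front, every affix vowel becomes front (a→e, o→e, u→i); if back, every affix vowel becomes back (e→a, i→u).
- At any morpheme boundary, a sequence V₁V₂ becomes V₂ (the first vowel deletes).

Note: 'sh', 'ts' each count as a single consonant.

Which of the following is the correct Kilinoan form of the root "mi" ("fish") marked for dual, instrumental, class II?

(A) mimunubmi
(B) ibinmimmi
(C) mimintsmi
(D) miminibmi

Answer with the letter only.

D

Attach noun class class II ub- → ubmi.
Attach number dual un- → unubmi.
Attach case instrumental mim- → mimunubmi.
Apply vowel harmony: mimunubmi → miminibmi.
Vowel deletion: no change.
So the correct form is miminibmi, option (D).
(C) mimintsmi is wrong: it uses class III instead of class II for noun class.
(B) ibinmimmi is wrong: it has the affixes in the wrong order.
(A) mimunubmi is wrong: it fails to apply the sound rule(s).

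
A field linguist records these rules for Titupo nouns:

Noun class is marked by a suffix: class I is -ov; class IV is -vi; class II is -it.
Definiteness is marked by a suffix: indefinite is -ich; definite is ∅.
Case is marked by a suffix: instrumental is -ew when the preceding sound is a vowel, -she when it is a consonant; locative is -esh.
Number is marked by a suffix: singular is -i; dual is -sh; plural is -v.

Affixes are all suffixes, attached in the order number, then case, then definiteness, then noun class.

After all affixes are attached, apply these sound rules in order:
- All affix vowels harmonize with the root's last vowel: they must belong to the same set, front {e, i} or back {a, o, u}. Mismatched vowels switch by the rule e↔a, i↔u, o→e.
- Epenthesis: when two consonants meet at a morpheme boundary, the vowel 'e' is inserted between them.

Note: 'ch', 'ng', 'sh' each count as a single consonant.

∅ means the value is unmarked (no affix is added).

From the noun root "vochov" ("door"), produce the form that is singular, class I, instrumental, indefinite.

Attach number singular -i → vochovi.
Attach case instrumental -ew (after vowel 'i') → vochoview.
Attach definiteness indefinite -ich → vochoviewich.
Attach noun class class I -ov → vochoviewichov.
Apply vowel harmony: vochoviewichov → vochovuawuchov.
Epenthesis: no change.

vochovuawuchov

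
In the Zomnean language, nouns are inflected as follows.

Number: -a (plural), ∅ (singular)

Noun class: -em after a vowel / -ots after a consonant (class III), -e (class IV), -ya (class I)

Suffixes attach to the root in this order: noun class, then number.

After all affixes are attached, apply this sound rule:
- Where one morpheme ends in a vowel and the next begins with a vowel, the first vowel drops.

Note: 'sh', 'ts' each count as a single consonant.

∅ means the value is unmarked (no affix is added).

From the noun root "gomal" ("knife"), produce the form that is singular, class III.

Attach noun class class III -ots (after consonant 'l') → gomalots.
number = singular: zero marking, form stays gomalots.
Vowel deletion: no change.

gomalots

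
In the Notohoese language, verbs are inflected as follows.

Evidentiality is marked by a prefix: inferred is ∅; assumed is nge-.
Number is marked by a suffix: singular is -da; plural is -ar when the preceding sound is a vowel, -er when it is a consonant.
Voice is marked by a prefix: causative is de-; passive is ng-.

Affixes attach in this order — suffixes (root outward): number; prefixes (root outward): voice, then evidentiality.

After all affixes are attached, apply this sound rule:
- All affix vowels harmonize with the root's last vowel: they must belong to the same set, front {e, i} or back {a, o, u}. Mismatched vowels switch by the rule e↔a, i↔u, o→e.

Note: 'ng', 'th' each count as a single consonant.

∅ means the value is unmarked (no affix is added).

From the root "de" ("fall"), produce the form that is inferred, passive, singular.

ngdede

Attach number singular -da → deda.
Attach voice passive ng- → ngdeda.
evidentiality = inferred: zero marking, form stays ngdeda.
Apply vowel harmony: ngdeda → ngdede.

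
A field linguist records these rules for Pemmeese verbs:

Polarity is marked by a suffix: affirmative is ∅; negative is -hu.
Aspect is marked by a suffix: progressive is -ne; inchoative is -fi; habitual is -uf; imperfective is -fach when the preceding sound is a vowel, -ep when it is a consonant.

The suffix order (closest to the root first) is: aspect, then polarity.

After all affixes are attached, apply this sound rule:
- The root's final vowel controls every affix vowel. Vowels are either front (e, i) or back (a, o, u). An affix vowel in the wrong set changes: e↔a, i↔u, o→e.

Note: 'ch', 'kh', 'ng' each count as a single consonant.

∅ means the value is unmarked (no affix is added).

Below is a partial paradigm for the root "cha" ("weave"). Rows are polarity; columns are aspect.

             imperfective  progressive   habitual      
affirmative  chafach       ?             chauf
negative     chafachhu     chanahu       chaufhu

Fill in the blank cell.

chana

Attach aspect progressive -ne → chane.
polarity = affirmative: zero marking, form stays chane.
Apply vowel harmony: chane → chana.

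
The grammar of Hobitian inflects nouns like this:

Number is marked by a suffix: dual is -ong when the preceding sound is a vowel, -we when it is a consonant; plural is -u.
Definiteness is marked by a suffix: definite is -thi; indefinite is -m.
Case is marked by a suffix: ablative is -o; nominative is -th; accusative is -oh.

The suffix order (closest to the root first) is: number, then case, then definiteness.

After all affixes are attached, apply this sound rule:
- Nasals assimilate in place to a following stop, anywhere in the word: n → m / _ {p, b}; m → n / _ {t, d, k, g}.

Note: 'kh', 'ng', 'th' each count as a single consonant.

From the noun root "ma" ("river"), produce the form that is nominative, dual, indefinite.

maongthm

Attach number dual -ong (after vowel 'a') → maong.
Attach case nominative -th → maongth.
Attach definiteness indefinite -m → maongthm.
Nasal assimilation: no change.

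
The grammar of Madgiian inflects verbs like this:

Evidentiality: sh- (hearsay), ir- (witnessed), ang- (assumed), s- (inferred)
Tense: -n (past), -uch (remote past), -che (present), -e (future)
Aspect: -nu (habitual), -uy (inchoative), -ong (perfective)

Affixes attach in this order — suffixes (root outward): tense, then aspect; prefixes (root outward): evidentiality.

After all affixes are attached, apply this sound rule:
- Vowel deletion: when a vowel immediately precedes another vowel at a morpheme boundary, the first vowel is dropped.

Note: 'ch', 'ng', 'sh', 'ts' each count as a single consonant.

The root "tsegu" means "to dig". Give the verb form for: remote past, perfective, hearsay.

Attach tense remote past -uch → tseguuch.
Attach evidentiality hearsay sh- → shtseguuch.
Attach aspect perfective -ong → shtseguuchong.
Apply vowel deletion: shtseguuchong → shtseguchong.

shtseguchong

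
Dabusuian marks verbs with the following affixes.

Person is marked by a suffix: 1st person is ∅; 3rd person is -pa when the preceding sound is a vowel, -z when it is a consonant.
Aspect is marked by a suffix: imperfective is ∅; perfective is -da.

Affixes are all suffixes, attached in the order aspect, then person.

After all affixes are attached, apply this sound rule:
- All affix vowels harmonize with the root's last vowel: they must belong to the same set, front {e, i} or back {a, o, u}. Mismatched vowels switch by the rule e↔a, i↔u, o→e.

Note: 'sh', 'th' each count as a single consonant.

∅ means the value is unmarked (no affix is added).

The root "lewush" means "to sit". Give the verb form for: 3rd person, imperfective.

aspect = imperfective: zero marking, form stays lewush.
Attach person 3rd person -z (after consonant 'sh') → lewushz.
Vowel harmony: no change.

lewushz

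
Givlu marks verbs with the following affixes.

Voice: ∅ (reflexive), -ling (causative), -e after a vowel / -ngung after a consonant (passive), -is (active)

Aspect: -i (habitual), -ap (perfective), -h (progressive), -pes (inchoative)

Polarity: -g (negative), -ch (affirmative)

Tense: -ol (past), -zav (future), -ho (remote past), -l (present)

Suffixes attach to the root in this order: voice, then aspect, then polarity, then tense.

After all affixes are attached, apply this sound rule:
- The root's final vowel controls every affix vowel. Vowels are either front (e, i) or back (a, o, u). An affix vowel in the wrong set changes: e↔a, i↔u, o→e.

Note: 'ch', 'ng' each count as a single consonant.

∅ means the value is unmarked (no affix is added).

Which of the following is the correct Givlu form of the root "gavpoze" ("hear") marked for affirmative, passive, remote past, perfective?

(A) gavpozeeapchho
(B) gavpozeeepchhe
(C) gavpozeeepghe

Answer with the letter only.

B

Attach voice passive -e (after vowel 'e') → gavpozee.
Attach aspect perfective -ap → gavpozeeap.
Attach polarity affirmative -ch → gavpozeeapch.
Attach tense remote past -ho → gavpozeeapchho.
Apply vowel harmony: gavpozeeapchho → gavpozeeepchhe.
So the correct form is gavpozeeepchhe, option (B).
(C) gavpozeeepghe is wrong: it uses negative instead of affirmative for polarity.
(A) gavpozeeapchho is wrong: it fails to apply the sound rule(s).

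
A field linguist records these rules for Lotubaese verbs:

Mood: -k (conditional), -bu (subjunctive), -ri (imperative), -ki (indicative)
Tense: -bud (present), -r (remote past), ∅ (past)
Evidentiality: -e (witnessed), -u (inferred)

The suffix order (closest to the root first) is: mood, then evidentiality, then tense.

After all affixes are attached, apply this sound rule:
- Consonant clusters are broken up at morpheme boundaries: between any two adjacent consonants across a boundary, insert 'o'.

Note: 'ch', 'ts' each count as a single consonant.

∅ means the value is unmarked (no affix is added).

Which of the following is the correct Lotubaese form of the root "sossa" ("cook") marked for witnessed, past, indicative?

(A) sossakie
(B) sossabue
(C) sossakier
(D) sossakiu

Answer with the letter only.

Attach mood indicative -ki → sossaki.
Attach evidentiality witnessed -e → sossakie.
tense = past: zero marking, form stays sossakie.
Epenthesis: no change.
So the correct form is sossakie, option (A).
(C) sossakier is wrong: it uses remote past instead of past for tense.
(B) sossabue is wrong: it uses subjunctive instead of indicative for mood.
(D) sossakiu is wrong: it uses inferred instead of witnessed for evidentiality.

A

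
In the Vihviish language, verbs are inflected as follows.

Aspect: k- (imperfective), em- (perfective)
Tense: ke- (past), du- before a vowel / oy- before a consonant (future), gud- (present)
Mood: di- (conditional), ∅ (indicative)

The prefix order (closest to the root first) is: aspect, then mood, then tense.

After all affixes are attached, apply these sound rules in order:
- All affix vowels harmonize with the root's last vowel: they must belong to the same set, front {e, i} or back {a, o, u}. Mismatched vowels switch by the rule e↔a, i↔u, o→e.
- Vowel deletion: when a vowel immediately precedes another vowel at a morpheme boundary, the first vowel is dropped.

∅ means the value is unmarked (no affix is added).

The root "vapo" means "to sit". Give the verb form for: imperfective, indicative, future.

oykvapo

Attach aspect imperfective k- → kvapo.
mood = indicative: zero marking, form stays kvapo.
Attach tense future oy- (before consonant 'k') → oykvapo.
Vowel harmony: no change.
Vowel deletion: no change.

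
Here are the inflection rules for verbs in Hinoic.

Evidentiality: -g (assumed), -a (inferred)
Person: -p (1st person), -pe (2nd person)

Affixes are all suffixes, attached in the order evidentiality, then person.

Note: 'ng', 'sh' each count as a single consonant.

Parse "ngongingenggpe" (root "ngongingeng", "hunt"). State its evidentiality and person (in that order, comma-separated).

assumed, 2nd person

Segment: ngongingeng-g-pe.
evidentiality: -g → assumed.
person: -pe → 2nd person.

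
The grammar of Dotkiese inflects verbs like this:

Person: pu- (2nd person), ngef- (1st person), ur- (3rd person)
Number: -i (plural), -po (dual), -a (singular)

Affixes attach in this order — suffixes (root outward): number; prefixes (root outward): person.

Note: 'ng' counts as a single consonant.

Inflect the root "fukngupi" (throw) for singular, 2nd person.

pufukngupia

Attach person 2nd person pu- → pufukngupi.
Attach number singular -a → pufukngupia.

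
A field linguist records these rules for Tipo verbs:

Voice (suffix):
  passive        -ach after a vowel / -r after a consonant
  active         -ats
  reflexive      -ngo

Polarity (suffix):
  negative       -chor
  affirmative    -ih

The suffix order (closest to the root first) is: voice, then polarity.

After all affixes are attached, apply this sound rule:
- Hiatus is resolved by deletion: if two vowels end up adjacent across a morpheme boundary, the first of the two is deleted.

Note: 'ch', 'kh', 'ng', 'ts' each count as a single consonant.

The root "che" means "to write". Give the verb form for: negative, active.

chatschor

Attach voice active -ats → cheats.
Attach polarity negative -chor → cheatschor.
Apply vowel deletion: cheatschor → chatschor.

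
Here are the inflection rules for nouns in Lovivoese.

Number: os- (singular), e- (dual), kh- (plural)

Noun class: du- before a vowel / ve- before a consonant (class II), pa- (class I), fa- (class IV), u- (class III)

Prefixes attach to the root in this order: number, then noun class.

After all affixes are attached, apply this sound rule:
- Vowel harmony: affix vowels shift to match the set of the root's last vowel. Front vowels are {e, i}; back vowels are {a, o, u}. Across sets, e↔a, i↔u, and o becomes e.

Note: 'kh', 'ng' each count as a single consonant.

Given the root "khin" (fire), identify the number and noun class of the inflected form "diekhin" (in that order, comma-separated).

dual, class II

Segment: du-e-khin.
number: e- → dual.
noun class: du/ve- → class II.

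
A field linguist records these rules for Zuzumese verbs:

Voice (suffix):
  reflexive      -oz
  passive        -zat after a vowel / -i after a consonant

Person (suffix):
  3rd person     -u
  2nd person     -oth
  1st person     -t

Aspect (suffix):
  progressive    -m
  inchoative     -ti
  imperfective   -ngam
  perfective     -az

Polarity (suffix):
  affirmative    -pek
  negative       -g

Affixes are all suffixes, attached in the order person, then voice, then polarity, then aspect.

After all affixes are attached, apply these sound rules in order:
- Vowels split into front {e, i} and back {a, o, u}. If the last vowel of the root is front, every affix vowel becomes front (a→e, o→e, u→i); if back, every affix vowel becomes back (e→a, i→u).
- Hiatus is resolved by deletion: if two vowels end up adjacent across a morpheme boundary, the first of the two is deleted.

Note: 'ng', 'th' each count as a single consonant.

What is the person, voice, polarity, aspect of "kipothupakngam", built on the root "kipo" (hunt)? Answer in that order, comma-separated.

Segment: kipo-oth-i-pek-ngam.
person: -oth → 2nd person.
voice: -zat/i → passive.
polarity: -pek → affirmative.
aspect: -ngam → imperfective.

2nd person, passive, affirmative, imperfective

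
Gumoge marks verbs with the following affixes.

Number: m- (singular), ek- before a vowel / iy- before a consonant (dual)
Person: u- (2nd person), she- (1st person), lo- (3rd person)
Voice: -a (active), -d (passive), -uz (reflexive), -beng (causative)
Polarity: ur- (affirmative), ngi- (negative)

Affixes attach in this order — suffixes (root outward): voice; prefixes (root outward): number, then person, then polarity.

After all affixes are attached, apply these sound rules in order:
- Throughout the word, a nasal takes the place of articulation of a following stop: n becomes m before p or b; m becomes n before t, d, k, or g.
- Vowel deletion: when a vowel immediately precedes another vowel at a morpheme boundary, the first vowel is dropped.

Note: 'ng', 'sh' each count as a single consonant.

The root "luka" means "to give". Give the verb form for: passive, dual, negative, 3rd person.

ngiliylukad

Attach number dual iy- (before consonant 'l') → iyluka.
Attach person 3rd person lo- → loiyluka.
Attach polarity negative ngi- → ngiloiyluka.
Attach voice passive -d → ngiloiylukad.
Nasal assimilation: no change.
Apply vowel deletion: ngiloiylukad → ngiliylukad.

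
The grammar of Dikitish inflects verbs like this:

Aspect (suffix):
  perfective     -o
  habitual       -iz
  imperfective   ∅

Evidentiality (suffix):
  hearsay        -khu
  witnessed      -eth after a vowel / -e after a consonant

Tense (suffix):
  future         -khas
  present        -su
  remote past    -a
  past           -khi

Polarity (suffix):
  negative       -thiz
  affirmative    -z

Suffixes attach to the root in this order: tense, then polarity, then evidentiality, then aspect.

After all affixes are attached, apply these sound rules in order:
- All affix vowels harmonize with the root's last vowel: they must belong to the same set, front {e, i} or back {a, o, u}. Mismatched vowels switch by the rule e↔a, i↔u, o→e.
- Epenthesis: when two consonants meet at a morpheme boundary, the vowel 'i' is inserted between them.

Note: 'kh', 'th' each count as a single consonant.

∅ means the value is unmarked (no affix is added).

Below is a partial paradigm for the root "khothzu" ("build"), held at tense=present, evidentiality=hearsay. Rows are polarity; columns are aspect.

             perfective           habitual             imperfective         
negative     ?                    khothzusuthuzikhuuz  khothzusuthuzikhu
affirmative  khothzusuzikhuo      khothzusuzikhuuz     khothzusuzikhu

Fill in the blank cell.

Attach tense present -su → khothzusu.
Attach polarity negative -thiz → khothzusuthiz.
Attach evidentiality hearsay -khu → khothzusuthizkhu.
Attach aspect perfective -o → khothzusuthizkhuo.
Apply vowel harmony: khothzusuthizkhuo → khothzusuthuzkhuo.
Apply epenthesis: khothzusuthuzkhuo → khothzusuthuzikhuo.

khothzusuthuzikhuo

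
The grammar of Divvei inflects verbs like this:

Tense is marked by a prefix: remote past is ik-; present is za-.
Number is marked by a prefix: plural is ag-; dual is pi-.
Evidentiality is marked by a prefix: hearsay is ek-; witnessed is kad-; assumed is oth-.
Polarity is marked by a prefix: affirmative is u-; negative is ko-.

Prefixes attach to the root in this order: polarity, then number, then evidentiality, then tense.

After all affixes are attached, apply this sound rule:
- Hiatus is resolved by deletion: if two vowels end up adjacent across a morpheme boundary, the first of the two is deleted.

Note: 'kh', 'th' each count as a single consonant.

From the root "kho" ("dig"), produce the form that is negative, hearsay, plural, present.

zekagkokho

Attach polarity negative ko- → kokho.
Attach number plural ag- → agkokho.
Attach evidentiality hearsay ek- → ekagkokho.
Attach tense present za- → zaekagkokho.
Apply vowel deletion: zaekagkokho → zekagkokho.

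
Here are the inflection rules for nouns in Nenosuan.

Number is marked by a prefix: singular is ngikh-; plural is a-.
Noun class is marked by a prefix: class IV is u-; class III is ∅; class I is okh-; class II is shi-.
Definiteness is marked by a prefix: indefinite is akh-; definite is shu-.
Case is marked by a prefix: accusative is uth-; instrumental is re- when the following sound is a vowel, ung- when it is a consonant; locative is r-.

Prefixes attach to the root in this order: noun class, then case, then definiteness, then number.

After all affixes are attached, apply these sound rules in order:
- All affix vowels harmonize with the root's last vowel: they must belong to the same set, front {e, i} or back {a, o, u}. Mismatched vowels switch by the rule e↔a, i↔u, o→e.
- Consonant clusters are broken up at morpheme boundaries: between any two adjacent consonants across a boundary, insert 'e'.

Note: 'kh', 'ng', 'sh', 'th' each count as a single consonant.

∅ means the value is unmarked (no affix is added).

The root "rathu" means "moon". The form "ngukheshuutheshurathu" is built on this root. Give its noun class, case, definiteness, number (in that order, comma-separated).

Segment: ngikh-shu-uth-shi-rathu.
noun class: shi- → class II.
case: uth- → accusative.
definiteness: shu- → definite.
number: ngikh- → singular.

class II, accusative, definite, singular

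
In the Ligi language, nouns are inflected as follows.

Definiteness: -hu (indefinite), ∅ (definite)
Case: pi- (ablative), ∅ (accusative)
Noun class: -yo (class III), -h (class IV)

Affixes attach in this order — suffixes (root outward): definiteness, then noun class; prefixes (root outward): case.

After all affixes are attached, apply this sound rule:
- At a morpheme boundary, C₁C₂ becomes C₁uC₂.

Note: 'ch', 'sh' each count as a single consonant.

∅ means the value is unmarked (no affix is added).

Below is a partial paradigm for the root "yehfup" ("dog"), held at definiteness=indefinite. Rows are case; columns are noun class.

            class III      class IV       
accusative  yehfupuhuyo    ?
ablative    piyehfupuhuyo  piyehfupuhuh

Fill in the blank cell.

yehfupuhuh

case = accusative: zero marking, form stays yehfup.
Attach definiteness indefinite -hu → yehfuphu.
Attach noun class class IV -h → yehfuphuh.
Apply epenthesis: yehfuphuh → yehfupuhuh.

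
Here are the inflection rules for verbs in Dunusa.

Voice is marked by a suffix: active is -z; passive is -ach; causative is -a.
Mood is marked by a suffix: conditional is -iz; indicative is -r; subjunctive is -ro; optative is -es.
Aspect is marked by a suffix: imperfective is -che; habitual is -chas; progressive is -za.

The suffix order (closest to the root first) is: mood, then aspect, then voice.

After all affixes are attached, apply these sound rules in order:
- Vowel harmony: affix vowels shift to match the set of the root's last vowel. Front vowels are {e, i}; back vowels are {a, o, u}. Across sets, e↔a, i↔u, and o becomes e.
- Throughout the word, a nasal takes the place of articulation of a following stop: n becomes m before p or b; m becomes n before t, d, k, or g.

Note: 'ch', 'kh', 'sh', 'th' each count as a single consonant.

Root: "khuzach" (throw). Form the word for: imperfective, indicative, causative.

Attach mood indicative -r → khuzachr.
Attach aspect imperfective -che → khuzachrche.
Attach voice causative -a → khuzachrchea.
Apply vowel harmony: khuzachrchea → khuzachrchaa.
Nasal assimilation: no change.

khuzachrchaa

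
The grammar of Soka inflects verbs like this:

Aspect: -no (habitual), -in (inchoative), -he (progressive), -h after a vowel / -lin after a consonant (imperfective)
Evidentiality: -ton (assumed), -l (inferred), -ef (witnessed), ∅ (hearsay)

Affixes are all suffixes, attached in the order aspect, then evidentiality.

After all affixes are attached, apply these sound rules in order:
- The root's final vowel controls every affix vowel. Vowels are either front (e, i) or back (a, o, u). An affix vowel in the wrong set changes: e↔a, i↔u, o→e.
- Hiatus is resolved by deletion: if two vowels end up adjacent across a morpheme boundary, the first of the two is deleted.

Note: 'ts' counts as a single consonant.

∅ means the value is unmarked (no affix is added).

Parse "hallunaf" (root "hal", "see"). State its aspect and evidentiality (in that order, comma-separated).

Segment: hal-lin-ef.
aspect: -h/lin → imperfective.
evidentiality: -ef → witnessed.

imperfective, witnessed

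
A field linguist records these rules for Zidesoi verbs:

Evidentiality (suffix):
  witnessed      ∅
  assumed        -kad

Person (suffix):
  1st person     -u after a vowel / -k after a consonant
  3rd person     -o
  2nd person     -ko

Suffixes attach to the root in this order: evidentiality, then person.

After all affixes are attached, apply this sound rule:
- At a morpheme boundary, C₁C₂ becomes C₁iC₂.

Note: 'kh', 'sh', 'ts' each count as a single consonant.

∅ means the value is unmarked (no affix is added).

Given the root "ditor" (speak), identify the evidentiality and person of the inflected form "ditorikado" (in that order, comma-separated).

assumed, 3rd person

Segment: ditor-kad-o.
evidentiality: -kad → assumed.
person: -o → 3rd person.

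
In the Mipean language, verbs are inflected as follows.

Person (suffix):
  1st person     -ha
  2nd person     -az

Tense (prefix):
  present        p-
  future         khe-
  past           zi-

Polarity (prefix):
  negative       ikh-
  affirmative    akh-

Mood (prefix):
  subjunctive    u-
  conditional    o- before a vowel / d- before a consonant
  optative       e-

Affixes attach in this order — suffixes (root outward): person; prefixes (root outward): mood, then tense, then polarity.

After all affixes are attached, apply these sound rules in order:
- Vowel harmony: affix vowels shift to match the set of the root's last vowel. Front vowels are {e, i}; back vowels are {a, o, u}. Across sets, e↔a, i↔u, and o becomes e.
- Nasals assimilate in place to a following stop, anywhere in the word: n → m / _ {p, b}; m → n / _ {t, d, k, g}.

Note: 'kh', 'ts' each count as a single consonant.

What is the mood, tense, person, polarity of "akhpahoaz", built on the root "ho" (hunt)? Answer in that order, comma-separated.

Segment: akh-p-e-ho-az.
mood: e- → optative.
tense: p- → present.
person: -az → 2nd person.
polarity: akh- → affirmative.

optative, present, 2nd person, affirmative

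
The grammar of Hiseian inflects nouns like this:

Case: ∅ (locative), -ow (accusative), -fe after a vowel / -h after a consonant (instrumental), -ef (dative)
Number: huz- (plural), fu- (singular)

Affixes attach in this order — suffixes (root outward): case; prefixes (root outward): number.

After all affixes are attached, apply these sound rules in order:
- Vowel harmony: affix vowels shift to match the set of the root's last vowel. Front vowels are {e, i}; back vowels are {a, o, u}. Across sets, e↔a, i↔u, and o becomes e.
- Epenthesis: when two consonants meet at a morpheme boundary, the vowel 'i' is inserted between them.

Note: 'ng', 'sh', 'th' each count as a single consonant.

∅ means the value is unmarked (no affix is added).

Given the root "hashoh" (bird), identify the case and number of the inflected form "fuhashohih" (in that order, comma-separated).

instrumental, singular

Segment: fu-hashoh-h.
case: -fe/h → instrumental.
number: fu- → singular.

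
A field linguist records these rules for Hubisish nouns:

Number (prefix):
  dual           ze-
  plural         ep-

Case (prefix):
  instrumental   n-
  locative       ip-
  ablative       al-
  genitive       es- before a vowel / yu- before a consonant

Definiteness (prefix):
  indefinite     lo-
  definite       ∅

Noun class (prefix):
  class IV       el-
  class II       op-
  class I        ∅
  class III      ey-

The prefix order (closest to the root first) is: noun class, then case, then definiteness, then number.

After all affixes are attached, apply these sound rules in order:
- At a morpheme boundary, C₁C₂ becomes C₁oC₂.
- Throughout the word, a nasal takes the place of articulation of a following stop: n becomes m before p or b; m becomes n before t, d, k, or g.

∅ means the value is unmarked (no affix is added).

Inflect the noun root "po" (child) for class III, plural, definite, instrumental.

Attach noun class class III ey- → eypo.
Attach case instrumental n- → neypo.
definiteness = definite: zero marking, form stays neypo.
Attach number plural ep- → epneypo.
Apply epenthesis: epneypo → eponeyopo.
Nasal assimilation: no change.

eponeyopo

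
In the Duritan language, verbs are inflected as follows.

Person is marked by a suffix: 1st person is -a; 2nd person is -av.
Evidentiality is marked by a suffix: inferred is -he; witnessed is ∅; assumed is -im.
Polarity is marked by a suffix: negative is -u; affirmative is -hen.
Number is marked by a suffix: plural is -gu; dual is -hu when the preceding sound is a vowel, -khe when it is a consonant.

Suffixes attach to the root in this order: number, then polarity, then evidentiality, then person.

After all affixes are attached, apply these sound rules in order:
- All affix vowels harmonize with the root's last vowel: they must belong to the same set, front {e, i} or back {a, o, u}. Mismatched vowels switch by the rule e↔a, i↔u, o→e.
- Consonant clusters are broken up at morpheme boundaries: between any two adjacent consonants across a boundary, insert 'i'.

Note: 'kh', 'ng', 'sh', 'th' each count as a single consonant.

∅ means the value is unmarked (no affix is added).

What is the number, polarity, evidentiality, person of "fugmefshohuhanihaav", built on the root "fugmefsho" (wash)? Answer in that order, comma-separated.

dual, affirmative, inferred, 2nd person

Segment: fugmefsho-hu-hen-he-av.
number: -hu/khe → dual.
polarity: -hen → affirmative.
evidentiality: -he → inferred.
person: -av → 2nd person.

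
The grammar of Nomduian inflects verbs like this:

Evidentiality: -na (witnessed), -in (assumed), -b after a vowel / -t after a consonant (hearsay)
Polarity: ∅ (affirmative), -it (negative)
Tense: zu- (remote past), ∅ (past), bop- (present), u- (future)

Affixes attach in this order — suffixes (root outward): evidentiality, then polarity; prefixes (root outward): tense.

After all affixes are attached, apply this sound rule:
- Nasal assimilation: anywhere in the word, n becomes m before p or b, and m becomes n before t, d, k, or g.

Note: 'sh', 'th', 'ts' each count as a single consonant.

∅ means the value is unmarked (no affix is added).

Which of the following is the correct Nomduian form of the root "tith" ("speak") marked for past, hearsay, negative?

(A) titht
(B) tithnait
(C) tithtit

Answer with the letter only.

Attach evidentiality hearsay -t (after consonant 'th') → titht.
Attach polarity negative -it → tithtit.
tense = past: zero marking, form stays tithtit.
Nasal assimilation: no change.
So the correct form is tithtit, option (C).
(A) titht is wrong: it uses affirmative instead of negative for polarity.
(B) tithnait is wrong: it uses witnessed instead of hearsay for evidentiality.

C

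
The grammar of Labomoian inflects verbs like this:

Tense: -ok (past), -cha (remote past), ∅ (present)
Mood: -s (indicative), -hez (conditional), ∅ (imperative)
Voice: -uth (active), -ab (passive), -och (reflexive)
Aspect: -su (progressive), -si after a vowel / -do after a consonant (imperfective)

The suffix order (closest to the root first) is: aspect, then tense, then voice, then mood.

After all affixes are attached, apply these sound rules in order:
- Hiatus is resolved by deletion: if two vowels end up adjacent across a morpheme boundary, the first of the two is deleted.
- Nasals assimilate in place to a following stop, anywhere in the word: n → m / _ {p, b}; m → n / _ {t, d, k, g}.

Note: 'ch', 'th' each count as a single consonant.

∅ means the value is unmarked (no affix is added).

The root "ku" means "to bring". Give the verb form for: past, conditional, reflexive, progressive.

Attach aspect progressive -su → kusu.
Attach tense past -ok → kusuok.
Attach voice reflexive -och → kusuokoch.
Attach mood conditional -hez → kusuokochhez.
Apply vowel deletion: kusuokochhez → kusokochhez.
Nasal assimilation: no change.

kusokochhez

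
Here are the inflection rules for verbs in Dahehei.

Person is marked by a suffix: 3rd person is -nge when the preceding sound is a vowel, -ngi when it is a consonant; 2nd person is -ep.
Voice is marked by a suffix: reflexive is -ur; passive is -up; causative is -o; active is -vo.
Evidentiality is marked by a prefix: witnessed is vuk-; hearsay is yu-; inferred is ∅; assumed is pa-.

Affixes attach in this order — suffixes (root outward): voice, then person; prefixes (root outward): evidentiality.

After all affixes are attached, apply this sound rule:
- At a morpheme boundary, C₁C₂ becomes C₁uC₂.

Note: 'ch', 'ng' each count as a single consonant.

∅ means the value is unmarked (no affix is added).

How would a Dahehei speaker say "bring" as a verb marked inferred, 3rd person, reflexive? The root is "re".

evidentiality = inferred: zero marking, form stays re.
Attach voice reflexive -ur → reur.
Attach person 3rd person -ngi (after consonant 'r') → reurngi.
Apply epenthesis: reurngi → reurungi.

reurungi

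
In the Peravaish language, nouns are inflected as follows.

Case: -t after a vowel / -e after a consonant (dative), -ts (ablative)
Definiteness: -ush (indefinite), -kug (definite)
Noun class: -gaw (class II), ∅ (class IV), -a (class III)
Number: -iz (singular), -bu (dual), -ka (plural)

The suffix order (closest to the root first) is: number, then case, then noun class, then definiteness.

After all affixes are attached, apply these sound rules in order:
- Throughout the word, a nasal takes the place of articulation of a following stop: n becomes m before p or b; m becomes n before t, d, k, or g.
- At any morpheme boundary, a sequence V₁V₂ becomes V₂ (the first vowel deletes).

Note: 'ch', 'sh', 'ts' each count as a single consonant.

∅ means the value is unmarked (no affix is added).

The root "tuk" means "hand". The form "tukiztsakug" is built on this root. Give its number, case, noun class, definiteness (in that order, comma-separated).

Segment: tuk-iz-ts-a-kug.
number: -iz → singular.
case: -ts → ablative.
noun class: -a → class III.
definiteness: -kug → definite.

singular, ablative, class III, definite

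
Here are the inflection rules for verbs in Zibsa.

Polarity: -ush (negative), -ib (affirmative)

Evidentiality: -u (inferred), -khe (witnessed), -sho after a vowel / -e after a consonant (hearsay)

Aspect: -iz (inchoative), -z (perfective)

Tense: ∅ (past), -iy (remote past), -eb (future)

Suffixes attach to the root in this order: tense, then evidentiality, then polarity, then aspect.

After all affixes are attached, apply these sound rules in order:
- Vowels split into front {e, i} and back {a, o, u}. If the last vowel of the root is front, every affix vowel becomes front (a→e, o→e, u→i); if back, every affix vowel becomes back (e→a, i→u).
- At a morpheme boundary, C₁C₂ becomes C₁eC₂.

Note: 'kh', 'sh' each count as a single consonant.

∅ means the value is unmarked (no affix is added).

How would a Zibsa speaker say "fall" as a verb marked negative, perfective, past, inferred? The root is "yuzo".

tense = past: zero marking, form stays yuzo.
Attach evidentiality inferred -u → yuzou.
Attach polarity negative -ush → yuzouush.
Attach aspect perfective -z → yuzouushz.
Vowel harmony: no change.
Apply epenthesis: yuzouushz → yuzouushez.

yuzouushez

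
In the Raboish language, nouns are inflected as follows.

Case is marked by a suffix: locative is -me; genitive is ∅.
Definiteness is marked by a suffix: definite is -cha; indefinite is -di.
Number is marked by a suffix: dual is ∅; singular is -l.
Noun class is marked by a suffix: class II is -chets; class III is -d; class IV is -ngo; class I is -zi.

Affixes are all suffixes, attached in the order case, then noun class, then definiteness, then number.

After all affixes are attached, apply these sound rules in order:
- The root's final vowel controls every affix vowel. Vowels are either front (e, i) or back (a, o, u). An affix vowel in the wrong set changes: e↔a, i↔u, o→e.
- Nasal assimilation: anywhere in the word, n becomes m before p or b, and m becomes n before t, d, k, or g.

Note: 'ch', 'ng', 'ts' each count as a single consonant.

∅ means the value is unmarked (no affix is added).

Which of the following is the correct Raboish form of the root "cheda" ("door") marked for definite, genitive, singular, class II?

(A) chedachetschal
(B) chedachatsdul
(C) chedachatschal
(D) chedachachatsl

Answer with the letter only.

case = genitive: zero marking, form stays cheda.
Attach noun class class II -chets → chedachets.
Attach definiteness definite -cha → chedachetscha.
Attach number singular -l → chedachetschal.
Apply vowel harmony: chedachetschal → chedachatschal.
Nasal assimilation: no change.
So the correct form is chedachatschal, option (C).
(D) chedachachatsl is wrong: it has the affixes in the wrong order.
(B) chedachatsdul is wrong: it uses indefinite instead of definite for definiteness.
(A) chedachetschal is wrong: it fails to apply the sound rule(s).

C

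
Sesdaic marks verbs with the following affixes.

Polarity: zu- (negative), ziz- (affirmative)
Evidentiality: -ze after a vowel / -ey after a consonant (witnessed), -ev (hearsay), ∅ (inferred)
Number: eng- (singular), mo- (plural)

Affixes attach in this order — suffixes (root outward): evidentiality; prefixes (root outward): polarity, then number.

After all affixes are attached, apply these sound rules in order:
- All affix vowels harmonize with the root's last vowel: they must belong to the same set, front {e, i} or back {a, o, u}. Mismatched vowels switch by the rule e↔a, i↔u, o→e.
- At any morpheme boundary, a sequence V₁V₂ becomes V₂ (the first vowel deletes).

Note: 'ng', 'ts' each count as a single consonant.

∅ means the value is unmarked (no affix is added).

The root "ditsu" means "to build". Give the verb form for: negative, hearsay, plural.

Attach polarity negative zu- → zuditsu.
Attach evidentiality hearsay -ev → zuditsuev.
Attach number plural mo- → mozuditsuev.
Apply vowel harmony: mozuditsuev → mozuditsuav.
Apply vowel deletion: mozuditsuav → mozuditsav.

mozuditsav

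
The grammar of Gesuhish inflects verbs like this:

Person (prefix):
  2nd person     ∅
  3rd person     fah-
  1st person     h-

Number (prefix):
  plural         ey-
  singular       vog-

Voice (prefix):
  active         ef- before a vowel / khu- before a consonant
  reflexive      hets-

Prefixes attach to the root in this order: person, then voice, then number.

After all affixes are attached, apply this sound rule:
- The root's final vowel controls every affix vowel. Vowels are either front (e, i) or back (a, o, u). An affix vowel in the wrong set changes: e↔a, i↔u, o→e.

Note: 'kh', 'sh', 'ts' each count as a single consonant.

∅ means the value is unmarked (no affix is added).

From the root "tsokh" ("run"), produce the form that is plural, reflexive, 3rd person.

Attach person 3rd person fah- → fahtsokh.
Attach voice reflexive hets- → hetsfahtsokh.
Attach number plural ey- → eyhetsfahtsokh.
Apply vowel harmony: eyhetsfahtsokh → ayhatsfahtsokh.

ayhatsfahtsokh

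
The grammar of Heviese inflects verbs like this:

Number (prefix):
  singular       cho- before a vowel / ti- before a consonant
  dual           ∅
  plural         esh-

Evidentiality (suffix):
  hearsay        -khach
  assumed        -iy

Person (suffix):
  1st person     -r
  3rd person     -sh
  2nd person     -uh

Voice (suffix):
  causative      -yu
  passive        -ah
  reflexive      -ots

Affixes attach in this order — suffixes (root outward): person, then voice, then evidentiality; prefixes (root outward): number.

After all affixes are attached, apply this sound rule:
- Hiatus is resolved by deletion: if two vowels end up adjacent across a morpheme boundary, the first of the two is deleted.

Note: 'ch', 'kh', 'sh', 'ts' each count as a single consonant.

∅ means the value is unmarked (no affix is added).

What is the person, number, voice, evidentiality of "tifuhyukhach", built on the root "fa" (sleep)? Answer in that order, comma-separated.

Segment: ti-fa-uh-yu-khach.
person: -uh → 2nd person.
number: cho/ti- → singular.
voice: -yu → causative.
evidentiality: -khach → hearsay.

2nd person, singular, causative, hearsay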